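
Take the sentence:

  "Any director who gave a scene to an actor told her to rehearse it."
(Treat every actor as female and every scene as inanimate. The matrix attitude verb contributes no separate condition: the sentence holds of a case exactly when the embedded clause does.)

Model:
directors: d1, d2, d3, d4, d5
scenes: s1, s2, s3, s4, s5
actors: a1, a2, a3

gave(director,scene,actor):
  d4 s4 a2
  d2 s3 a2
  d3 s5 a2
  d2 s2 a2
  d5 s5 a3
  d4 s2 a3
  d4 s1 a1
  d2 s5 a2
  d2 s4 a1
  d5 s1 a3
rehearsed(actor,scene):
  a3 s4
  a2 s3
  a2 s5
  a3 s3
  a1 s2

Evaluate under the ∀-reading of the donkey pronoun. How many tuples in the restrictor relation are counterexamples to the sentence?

"her" takes "an actor" as antecedent and "it" takes "a scene"; both are donkey pronouns co-varying with the restrictor.
Strong reading: for every (d,s,a) with gave(d,s,a), rehearsed(a,s).
Restrictor triples: (d2,s2,a2)→rehearsed(a2,s2) ✗  (d2,s3,a2)→rehearsed(a2,s3) ✓  (d2,s4,a1)→rehearsed(a1,s4) ✗  (d2,s5,a2)→rehearsed(a2,s5) ✓  (d3,s5,a2)→rehearsed(a2,s5) ✓  (d4,s1,a1)→rehearsed(a1,s1) ✗  (d4,s2,a3)→rehearsed(a3,s2) ✗  (d4,s4,a2)→rehearsed(a2,s4) ✗  (d5,s1,a3)→rehearsed(a3,s1) ✗  (d5,s5,a3)→rehearsed(a3,s5) ✗
Counterexamples (restrictor triples failing the scope): 7.

7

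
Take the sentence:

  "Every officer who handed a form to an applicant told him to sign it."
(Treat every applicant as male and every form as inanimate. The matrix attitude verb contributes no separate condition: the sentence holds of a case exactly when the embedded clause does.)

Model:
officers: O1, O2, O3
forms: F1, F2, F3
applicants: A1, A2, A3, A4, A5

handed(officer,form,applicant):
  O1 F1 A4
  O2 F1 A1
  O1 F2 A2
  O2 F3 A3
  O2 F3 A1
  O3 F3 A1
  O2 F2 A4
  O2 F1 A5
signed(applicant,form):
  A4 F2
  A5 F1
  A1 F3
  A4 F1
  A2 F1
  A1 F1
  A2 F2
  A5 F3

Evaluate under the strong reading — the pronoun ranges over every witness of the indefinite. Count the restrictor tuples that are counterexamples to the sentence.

"him" takes "an applicant" as antecedent and "it" takes "a form"; both are donkey pronouns co-varying with the restrictor.
Strong reading: for every (o,f,a) with handed(o,f,a), signed(a,f).
Restrictor triples: (O1,F1,A4)→signed(A4,F1) ✓  (O1,F2,A2)→signed(A2,F2) ✓  (O2,F1,A1)→signed(A1,F1) ✓  (O2,F1,A5)→signed(A5,F1) ✓  (O2,F2,A4)→signed(A4,F2) ✓  (O2,F3,A1)→signed(A1,F3) ✓  (O2,F3,A3)→signed(A3,F3) ✗  (O3,F3,A1)→signed(A1,F3) ✓
Counterexamples (restrictor triples failing the scope): 1.

1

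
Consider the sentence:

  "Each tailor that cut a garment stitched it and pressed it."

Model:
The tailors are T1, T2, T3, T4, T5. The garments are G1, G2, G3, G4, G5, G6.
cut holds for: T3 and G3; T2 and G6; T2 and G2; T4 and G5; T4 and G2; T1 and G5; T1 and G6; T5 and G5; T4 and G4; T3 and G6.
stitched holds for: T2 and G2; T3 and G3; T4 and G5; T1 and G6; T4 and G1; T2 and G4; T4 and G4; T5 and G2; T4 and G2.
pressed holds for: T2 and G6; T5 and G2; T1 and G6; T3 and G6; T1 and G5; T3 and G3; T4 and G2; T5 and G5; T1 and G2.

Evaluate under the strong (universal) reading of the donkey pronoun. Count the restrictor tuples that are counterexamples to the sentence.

"it" takes "a garment" as antecedent — a donkey pronoun bound across the clause boundary.
Strong reading: for every (t,g) with cut(t,g), stitched(t,g) ∧ pressed(t,g).
Restrictor pairs: (T1,G5) ✗  (T1,G6) ✓  (T2,G2) ✗  (T2,G6) ✗  (T3,G3) ✓  (T3,G6) ✗  (T4,G2) ✓  (T4,G4) ✗  (T4,G5) ✗  (T5,G5) ✗
Counterexamples (restrictor pairs failing the scope): 7.

7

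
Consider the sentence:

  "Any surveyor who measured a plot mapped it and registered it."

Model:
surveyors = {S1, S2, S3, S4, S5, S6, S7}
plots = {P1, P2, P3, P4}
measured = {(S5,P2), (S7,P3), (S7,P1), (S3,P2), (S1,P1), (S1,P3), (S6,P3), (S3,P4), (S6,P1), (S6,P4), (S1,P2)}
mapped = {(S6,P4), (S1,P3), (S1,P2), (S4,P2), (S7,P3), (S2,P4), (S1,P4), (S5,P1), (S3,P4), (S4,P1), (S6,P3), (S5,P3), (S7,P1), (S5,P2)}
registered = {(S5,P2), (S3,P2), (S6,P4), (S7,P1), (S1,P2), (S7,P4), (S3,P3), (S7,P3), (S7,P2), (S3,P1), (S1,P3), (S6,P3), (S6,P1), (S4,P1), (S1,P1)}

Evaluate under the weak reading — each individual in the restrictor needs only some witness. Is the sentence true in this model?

"it" takes "a plot" as antecedent — a donkey pronoun bound across the clause boundary.
Weak reading: every surveyor s with some measured-plot has at least one measured-plot p such that mapped(s,p) ∧ registered(s,p).
Per surveyor: S1:✓  S3:✗  S5:✓  S6:✓  S7:✓
S3 has no witness among its measured-plots.

False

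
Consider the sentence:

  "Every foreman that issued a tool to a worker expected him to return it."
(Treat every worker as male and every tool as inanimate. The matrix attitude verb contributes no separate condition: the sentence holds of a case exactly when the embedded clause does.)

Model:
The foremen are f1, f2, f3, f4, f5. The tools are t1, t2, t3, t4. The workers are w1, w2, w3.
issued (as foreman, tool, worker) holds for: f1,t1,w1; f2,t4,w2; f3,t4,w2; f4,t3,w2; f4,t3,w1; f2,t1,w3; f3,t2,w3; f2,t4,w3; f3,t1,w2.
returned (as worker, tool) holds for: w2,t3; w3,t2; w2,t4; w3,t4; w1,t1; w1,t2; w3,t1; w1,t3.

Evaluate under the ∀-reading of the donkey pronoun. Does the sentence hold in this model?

False

"him" takes "a worker" as antecedent and "it" takes "a tool"; both are donkey pronouns co-varying with the restrictor.
Strong reading: for every (f,t,w) with issued(f,t,w), returned(w,t).
Restrictor triples: (f1,t1,w1)→returned(w1,t1) ✓  (f2,t1,w3)→returned(w3,t1) ✓  (f2,t4,w2)→returned(w2,t4) ✓  (f2,t4,w3)→returned(w3,t4) ✓  (f3,t1,w2)→returned(w2,t1) ✗  (f3,t2,w3)→returned(w3,t2) ✓  (f3,t4,w2)→returned(w2,t4) ✓  (f4,t3,w1)→returned(w1,t3) ✓  (f4,t3,w2)→returned(w2,t3) ✓
Counterexample: (f3,t1,w2) — returned(w2,t1) does not hold.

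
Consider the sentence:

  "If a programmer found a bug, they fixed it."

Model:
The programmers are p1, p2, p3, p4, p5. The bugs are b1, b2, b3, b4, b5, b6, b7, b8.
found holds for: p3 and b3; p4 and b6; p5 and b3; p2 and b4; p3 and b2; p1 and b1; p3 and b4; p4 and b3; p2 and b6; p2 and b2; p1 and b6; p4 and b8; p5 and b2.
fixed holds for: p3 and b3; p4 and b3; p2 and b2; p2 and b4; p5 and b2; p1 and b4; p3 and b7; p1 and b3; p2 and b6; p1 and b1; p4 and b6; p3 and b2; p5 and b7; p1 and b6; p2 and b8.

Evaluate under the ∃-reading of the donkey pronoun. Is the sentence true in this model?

"it" takes "a bug" as antecedent — a donkey pronoun bound across the clause boundary.
Weak reading: every programmer p with some found-bug has at least one found-bug b such that fixed(p,b).
Per programmer: p1:✓  p2:✓  p3:✓  p4:✓  p5:✓
Every programmer in the restrictor has a witness.

True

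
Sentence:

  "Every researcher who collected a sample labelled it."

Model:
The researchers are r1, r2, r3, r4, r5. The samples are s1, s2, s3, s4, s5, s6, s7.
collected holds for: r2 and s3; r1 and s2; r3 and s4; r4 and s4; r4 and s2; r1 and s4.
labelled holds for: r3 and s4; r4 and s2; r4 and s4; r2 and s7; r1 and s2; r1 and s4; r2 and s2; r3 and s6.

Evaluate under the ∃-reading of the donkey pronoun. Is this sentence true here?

False

"it" takes "a sample" as antecedent — a donkey pronoun bound across the clause boundary.
Weak reading: every researcher r with some collected-sample has at least one collected-sample s such that labelled(r,s).
Per researcher: r1:✓  r2:✗  r3:✓  r4:✓
r2 has no witness among its collected-samples.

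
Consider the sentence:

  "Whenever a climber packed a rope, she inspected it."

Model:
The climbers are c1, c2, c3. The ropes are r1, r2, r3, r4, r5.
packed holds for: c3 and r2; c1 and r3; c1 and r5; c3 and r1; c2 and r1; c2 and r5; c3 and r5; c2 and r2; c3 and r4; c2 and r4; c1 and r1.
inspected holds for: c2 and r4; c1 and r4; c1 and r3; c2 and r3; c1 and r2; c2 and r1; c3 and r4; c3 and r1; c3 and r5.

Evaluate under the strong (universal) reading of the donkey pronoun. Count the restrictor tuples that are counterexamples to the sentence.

5

"it" takes "a rope" as antecedent — a donkey pronoun bound across the clause boundary.
Strong reading: for every (c,r) with packed(c,r), inspected(c,r).
Restrictor pairs: (c1,r1) ✗  (c1,r3) ✓  (c1,r5) ✗  (c2,r1) ✓  (c2,r2) ✗  (c2,r4) ✓  (c2,r5) ✗  (c3,r1) ✓  (c3,r2) ✗  (c3,r4) ✓  (c3,r5) ✓
Counterexamples (restrictor pairs failing the scope): 5.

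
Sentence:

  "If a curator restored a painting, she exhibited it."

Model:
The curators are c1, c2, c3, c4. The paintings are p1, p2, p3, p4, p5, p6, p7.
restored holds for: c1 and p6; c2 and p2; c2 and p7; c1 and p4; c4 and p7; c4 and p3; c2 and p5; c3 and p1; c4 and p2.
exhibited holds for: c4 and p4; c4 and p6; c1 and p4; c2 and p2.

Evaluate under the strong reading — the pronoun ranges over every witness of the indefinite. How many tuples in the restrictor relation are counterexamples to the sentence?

"it" takes "a painting" as antecedent — a donkey pronoun bound across the clause boundary.
Strong reading: for every (c,p) with restored(c,p), exhibited(c,p).
Restrictor pairs: (c1,p4) ✓  (c1,p6) ✗  (c2,p2) ✓  (c2,p5) ✗  (c2,p7) ✗  (c3,p1) ✗  (c4,p2) ✗  (c4,p3) ✗  (c4,p7) ✗
Counterexamples (restrictor pairs failing the scope): 7.

7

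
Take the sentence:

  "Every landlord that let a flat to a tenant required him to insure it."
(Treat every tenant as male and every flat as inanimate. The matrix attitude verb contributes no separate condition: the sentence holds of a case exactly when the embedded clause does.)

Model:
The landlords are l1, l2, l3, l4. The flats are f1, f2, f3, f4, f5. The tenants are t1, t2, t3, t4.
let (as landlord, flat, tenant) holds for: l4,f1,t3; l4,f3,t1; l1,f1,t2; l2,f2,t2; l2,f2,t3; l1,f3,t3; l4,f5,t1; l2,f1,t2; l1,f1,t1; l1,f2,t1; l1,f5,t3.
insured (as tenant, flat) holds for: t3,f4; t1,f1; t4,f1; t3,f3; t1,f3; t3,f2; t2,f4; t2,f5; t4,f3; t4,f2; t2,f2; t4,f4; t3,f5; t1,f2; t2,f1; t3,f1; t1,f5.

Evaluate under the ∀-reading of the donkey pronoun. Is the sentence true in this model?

True

"him" takes "a tenant" as antecedent and "it" takes "a flat"; both are donkey pronouns co-varying with the restrictor.
Strong reading: for every (l,f,t) with let(l,f,t), insured(t,f).
Restrictor triples: (l1,f1,t1)→insured(t1,f1) ✓  (l1,f1,t2)→insured(t2,f1) ✓  (l1,f2,t1)→insured(t1,f2) ✓  (l1,f3,t3)→insured(t3,f3) ✓  (l1,f5,t3)→insured(t3,f5) ✓  (l2,f1,t2)→insured(t2,f1) ✓  (l2,f2,t2)→insured(t2,f2) ✓  (l2,f2,t3)→insured(t3,f2) ✓  (l4,f1,t3)→insured(t3,f1) ✓  (l4,f3,t1)→insured(t1,f3) ✓  (l4,f5,t1)→insured(t1,f5) ✓
Every restrictor triple satisfies the scope.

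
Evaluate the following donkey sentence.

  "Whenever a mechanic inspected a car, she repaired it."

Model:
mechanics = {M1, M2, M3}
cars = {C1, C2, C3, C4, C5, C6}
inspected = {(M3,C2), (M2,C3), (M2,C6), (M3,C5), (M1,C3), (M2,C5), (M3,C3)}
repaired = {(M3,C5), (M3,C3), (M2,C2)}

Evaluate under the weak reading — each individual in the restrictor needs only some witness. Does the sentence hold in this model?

"it" takes "a car" as antecedent — a donkey pronoun bound across the clause boundary.
Weak reading: every mechanic m with some inspected-car has at least one inspected-car c such that repaired(m,c).
Per mechanic: M1:✗  M2:✗  M3:✓
M1 has no witness among its inspected-cars.

False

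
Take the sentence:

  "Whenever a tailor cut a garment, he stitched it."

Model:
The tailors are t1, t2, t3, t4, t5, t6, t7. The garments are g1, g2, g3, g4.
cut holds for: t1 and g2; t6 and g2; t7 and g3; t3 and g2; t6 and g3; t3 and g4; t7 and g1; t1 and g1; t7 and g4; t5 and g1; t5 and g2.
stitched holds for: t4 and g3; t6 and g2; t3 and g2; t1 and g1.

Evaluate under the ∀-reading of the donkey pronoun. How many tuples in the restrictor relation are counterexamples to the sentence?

"it" takes "a garment" as antecedent — a donkey pronoun bound across the clause boundary.
Strong reading: for every (t,g) with cut(t,g), stitched(t,g).
Restrictor pairs: (t1,g1) ✓  (t1,g2) ✗  (t3,g2) ✓  (t3,g4) ✗  (t5,g1) ✗  (t5,g2) ✗  (t6,g2) ✓  (t6,g3) ✗  (t7,g1) ✗  (t7,g3) ✗  (t7,g4) ✗
Counterexamples (restrictor pairs failing the scope): 8.

8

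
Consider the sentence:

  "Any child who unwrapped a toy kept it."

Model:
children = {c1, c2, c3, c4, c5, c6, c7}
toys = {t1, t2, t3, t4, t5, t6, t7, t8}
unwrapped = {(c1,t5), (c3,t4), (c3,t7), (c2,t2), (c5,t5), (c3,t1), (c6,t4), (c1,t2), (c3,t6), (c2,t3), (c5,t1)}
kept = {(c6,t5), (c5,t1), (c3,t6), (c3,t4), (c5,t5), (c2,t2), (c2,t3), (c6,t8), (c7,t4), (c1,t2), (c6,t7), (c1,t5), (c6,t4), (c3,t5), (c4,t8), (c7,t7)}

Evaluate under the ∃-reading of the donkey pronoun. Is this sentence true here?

True

"it" takes "a toy" as antecedent — a donkey pronoun bound across the clause boundary.
Weak reading: every child c with some unwrapped-toy has at least one unwrapped-toy t such that kept(c,t).
Per child: c1:✓  c2:✓  c3:✓  c5:✓  c6:✓
Every child in the restrictor has a witness.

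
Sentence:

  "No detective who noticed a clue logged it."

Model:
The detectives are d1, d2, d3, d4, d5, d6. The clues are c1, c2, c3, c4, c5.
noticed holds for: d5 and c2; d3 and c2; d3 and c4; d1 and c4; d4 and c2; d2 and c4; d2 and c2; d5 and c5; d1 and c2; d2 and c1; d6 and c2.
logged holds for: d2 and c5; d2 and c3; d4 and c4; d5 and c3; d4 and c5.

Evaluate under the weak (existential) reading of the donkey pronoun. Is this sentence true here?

True

"it" takes "a clue" as antecedent — a donkey pronoun bound across the clause boundary.
Truth condition: for no (d,c) with noticed(d,c) does logged(d,c) hold.
Restrictor pairs — does the scope hold? (d1,c2):fails  (d1,c4):fails  (d2,c1):fails  (d2,c2):fails  (d2,c4):fails  (d3,c2):fails  (d3,c4):fails  (d4,c2):fails  (d5,c2):fails  (d5,c5):fails  (d6,c2):fails
Scope holds for no restrictor pair, so the sentence is true.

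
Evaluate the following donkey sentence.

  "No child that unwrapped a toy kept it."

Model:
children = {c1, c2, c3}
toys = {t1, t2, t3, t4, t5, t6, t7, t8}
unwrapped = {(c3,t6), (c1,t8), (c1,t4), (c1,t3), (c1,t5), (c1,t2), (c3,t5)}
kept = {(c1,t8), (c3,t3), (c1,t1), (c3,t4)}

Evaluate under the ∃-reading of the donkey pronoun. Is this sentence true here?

False

"it" takes "a toy" as antecedent — a donkey pronoun bound across the clause boundary.
Truth condition: for no (c,t) with unwrapped(c,t) does kept(c,t) hold.
Restrictor pairs — does the scope hold? (c1,t2):fails  (c1,t3):fails  (c1,t4):fails  (c1,t5):fails  (c1,t8):holds  (c3,t5):fails  (c3,t6):fails
Scope holds for 1 pair(s), so the sentence is false.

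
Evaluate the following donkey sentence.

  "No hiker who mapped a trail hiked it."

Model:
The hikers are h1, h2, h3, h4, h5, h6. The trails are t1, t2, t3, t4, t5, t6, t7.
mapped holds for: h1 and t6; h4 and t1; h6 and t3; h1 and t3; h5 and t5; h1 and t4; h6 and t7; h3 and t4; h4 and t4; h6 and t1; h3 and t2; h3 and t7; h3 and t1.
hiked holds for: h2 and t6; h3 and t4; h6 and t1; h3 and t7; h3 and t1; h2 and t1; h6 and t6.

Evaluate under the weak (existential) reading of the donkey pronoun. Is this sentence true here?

"it" takes "a trail" as antecedent — a donkey pronoun bound across the clause boundary.
Truth condition: for no (h,t) with mapped(h,t) does hiked(h,t) hold.
Restrictor pairs — does the scope hold? (h1,t3):fails  (h1,t4):fails  (h1,t6):fails  (h3,t1):holds  (h3,t2):fails  (h3,t4):holds  (h3,t7):holds  (h4,t1):fails  (h4,t4):fails  (h5,t5):fails  (h6,t1):holds  (h6,t3):fails  (h6,t7):fails
Scope holds for 4 pair(s), so the sentence is false.

False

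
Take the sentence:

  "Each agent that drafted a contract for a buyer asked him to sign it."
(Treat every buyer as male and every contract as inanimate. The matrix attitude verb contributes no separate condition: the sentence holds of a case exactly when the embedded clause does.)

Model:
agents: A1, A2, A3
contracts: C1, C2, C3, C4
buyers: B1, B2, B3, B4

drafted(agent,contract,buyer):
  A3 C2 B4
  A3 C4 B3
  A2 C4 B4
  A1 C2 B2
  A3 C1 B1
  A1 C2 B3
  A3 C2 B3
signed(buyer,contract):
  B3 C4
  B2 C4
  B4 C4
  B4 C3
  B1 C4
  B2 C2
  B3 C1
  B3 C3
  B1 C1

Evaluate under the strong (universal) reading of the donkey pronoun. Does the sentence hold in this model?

"him" takes "a buyer" as antecedent and "it" takes "a contract"; both are donkey pronouns co-varying with the restrictor.
Strong reading: for every (a,c,b) with drafted(a,c,b), signed(b,c).
Restrictor triples: (A1,C2,B2)→signed(B2,C2) ✓  (A1,C2,B3)→signed(B3,C2) ✗  (A2,C4,B4)→signed(B4,C4) ✓  (A3,C1,B1)→signed(B1,C1) ✓  (A3,C2,B3)→signed(B3,C2) ✗  (A3,C2,B4)→signed(B4,C2) ✗  (A3,C4,B3)→signed(B3,C4) ✓
Counterexample: (A1,C2,B3) — signed(B3,C2) does not hold.

False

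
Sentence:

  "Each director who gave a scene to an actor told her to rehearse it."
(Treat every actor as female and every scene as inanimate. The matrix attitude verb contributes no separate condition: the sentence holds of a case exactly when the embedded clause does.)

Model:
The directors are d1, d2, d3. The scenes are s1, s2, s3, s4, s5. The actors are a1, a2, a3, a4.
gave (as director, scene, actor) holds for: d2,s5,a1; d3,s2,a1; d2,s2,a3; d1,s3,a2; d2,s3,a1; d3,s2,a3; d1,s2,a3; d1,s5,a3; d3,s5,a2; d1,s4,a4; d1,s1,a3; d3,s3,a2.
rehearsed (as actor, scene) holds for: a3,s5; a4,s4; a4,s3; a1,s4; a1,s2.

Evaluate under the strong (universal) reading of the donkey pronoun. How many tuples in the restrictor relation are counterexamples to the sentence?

"her" takes "an actor" as antecedent and "it" takes "a scene"; both are donkey pronouns co-varying with the restrictor.
Strong reading: for every (d,s,a) with gave(d,s,a), rehearsed(a,s).
Restrictor triples: (d1,s1,a3)→rehearsed(a3,s1) ✗  (d1,s2,a3)→rehearsed(a3,s2) ✗  (d1,s3,a2)→rehearsed(a2,s3) ✗  (d1,s4,a4)→rehearsed(a4,s4) ✓  (d1,s5,a3)→rehearsed(a3,s5) ✓  (d2,s2,a3)→rehearsed(a3,s2) ✗  (d2,s3,a1)→rehearsed(a1,s3) ✗  (d2,s5,a1)→rehearsed(a1,s5) ✗  (d3,s2,a1)→rehearsed(a1,s2) ✓  (d3,s2,a3)→rehearsed(a3,s2) ✗  (d3,s3,a2)→rehearsed(a2,s3) ✗  (d3,s5,a2)→rehearsed(a2,s5) ✗
Counterexamples (restrictor triples failing the scope): 9.

9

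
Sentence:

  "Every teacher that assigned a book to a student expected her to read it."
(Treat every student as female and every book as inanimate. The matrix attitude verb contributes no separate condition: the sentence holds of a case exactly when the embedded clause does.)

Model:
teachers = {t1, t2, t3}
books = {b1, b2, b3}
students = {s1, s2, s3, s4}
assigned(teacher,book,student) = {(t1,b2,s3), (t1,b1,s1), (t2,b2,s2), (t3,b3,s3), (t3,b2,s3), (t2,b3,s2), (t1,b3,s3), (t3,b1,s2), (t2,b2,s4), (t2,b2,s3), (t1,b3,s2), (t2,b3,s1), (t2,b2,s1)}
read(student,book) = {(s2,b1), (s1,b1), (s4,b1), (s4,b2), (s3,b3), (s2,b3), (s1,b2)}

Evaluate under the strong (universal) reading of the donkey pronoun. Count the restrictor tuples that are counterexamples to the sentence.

"her" takes "a student" as antecedent and "it" takes "a book"; both are donkey pronouns co-varying with the restrictor.
Strong reading: for every (t,b,s) with assigned(t,b,s), read(s,b).
Restrictor triples: (t1,b1,s1)→read(s1,b1) ✓  (t1,b2,s3)→read(s3,b2) ✗  (t1,b3,s2)→read(s2,b3) ✓  (t1,b3,s3)→read(s3,b3) ✓  (t2,b2,s1)→read(s1,b2) ✓  (t2,b2,s2)→read(s2,b2) ✗  (t2,b2,s3)→read(s3,b2) ✗  (t2,b2,s4)→read(s4,b2) ✓  (t2,b3,s1)→read(s1,b3) ✗  (t2,b3,s2)→read(s2,b3) ✓  (t3,b1,s2)→read(s2,b1) ✓  (t3,b2,s3)→read(s3,b2) ✗  (t3,b3,s3)→read(s3,b3) ✓
Counterexamples (restrictor triples failing the scope): 5.

5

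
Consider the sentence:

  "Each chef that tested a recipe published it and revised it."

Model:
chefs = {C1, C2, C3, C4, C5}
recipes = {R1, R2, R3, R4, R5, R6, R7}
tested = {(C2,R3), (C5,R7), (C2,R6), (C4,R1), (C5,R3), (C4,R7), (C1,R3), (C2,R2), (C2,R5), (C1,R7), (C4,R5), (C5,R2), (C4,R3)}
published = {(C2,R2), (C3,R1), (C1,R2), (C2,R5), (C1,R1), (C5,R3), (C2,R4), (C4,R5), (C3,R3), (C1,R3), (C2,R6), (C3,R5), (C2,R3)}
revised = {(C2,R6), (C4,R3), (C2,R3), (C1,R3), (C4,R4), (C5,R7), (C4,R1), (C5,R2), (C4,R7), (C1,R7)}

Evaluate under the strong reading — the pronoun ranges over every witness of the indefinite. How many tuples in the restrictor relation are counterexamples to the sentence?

10

"it" takes "a recipe" as antecedent — a donkey pronoun bound across the clause boundary.
Strong reading: for every (c,r) with tested(c,r), published(c,r) ∧ revised(c,r).
Restrictor pairs: (C1,R3) ✓  (C1,R7) ✗  (C2,R2) ✗  (C2,R3) ✓  (C2,R5) ✗  (C2,R6) ✓  (C4,R1) ✗  (C4,R3) ✗  (C4,R5) ✗  (C4,R7) ✗  (C5,R2) ✗  (C5,R3) ✗  (C5,R7) ✗
Counterexamples (restrictor pairs failing the scope): 10.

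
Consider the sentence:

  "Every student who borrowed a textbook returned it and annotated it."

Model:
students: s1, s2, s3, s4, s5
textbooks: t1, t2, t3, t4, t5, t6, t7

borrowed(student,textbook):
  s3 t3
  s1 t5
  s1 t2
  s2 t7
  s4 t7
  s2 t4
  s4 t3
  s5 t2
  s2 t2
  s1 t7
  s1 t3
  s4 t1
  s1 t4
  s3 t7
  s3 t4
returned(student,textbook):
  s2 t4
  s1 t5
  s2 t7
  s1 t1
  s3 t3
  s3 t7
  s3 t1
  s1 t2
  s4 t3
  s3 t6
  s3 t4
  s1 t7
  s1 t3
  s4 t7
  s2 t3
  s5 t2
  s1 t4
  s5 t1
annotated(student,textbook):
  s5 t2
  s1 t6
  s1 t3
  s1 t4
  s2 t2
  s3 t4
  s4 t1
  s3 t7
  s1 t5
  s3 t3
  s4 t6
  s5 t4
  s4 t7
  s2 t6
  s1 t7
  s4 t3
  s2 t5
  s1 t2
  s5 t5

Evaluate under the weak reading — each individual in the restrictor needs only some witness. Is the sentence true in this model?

"it" takes "a textbook" as antecedent — a donkey pronoun bound across the clause boundary.
Weak reading: every student s with some borrowed-textbook has at least one borrowed-textbook t such that returned(s,t) ∧ annotated(s,t).
Per student: s1:✓  s2:✗  s3:✓  s4:✓  s5:✓
s2 has no witness among its borrowed-textbooks.

False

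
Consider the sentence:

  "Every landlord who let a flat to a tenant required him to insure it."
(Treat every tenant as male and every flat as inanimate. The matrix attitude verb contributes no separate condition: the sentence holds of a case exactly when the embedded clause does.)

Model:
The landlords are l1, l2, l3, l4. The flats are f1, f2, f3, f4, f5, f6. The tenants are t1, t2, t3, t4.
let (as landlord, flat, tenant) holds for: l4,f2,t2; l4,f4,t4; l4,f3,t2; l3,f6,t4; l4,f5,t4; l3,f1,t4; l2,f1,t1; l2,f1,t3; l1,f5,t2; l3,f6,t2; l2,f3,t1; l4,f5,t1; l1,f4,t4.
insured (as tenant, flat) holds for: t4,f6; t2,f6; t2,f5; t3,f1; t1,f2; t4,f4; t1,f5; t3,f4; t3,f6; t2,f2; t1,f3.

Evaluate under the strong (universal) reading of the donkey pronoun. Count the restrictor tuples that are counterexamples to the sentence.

4

"him" takes "a tenant" as antecedent and "it" takes "a flat"; both are donkey pronouns co-varying with the restrictor.
Strong reading: for every (l,f,t) with let(l,f,t), insured(t,f).
Restrictor triples: (l1,f4,t4)→insured(t4,f4) ✓  (l1,f5,t2)→insured(t2,f5) ✓  (l2,f1,t1)→insured(t1,f1) ✗  (l2,f1,t3)→insured(t3,f1) ✓  (l2,f3,t1)→insured(t1,f3) ✓  (l3,f1,t4)→insured(t4,f1) ✗  (l3,f6,t2)→insured(t2,f6) ✓  (l3,f6,t4)→insured(t4,f6) ✓  (l4,f2,t2)→insured(t2,f2) ✓  (l4,f3,t2)→insured(t2,f3) ✗  (l4,f4,t4)→insured(t4,f4) ✓  (l4,f5,t1)→insured(t1,f5) ✓  (l4,f5,t4)→insured(t4,f5) ✗
Counterexamples (restrictor triples failing the scope): 4.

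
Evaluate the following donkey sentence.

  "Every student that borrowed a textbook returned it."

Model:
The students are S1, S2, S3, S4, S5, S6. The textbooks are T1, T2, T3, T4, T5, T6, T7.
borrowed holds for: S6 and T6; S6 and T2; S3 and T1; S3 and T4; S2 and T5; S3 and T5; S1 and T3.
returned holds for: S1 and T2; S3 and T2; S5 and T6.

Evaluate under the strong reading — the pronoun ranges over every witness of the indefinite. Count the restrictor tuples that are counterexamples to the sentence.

"it" takes "a textbook" as antecedent — a donkey pronoun bound across the clause boundary.
Strong reading: for every (s,t) with borrowed(s,t), returned(s,t).
Restrictor pairs: (S1,T3) ✗  (S2,T5) ✗  (S3,T1) ✗  (S3,T4) ✗  (S3,T5) ✗  (S6,T2) ✗  (S6,T6) ✗
Counterexamples (restrictor pairs failing the scope): 7.

7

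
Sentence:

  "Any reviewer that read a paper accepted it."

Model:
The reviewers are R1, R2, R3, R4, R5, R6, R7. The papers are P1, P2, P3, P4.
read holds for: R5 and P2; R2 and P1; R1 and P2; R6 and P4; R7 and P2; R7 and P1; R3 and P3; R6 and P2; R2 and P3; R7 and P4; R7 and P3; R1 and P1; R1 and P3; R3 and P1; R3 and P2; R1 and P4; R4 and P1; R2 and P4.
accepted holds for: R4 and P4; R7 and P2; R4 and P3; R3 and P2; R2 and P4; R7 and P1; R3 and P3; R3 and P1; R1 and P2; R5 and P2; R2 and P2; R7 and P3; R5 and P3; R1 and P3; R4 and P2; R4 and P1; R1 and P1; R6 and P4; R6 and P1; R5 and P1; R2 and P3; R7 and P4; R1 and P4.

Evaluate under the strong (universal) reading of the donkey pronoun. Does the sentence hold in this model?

"it" takes "a paper" as antecedent — a donkey pronoun bound across the clause boundary.
Strong reading: for every (r,p) with read(r,p), accepted(r,p).
Restrictor pairs: (R1,P1) ✓  (R1,P2) ✓  (R1,P3) ✓  (R1,P4) ✓  (R2,P1) ✗  (R2,P3) ✓  (R2,P4) ✓  (R3,P1) ✓  (R3,P2) ✓  (R3,P3) ✓  (R4,P1) ✓  (R5,P2) ✓  (R6,P2) ✗  (R6,P4) ✓  (R7,P1) ✓  (R7,P2) ✓  (R7,P3) ✓  (R7,P4) ✓
Counterexample: (R2,P1) is in read but fails the scope.

False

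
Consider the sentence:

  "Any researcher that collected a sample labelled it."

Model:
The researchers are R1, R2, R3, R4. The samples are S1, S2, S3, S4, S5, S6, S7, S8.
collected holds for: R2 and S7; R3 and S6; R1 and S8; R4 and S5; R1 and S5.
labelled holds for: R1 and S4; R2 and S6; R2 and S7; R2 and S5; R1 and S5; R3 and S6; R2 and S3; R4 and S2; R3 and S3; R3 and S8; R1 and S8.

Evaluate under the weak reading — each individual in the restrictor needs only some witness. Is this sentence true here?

False

"it" takes "a sample" as antecedent — a donkey pronoun bound across the clause boundary.
Weak reading: every researcher r with some collected-sample has at least one collected-sample s such that labelled(r,s).
Per researcher: R1:✓  R2:✓  R3:✓  R4:✗
R4 has no witness among its collected-samples.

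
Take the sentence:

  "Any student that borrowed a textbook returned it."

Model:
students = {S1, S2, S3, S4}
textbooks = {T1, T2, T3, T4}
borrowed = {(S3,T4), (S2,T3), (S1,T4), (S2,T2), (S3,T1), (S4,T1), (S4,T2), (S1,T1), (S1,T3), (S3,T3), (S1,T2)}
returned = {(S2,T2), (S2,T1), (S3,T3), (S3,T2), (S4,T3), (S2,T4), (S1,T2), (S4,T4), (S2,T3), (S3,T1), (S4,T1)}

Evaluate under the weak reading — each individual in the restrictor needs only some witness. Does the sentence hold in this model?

"it" takes "a textbook" as antecedent — a donkey pronoun bound across the clause boundary.
Weak reading: every student s with some borrowed-textbook has at least one borrowed-textbook t such that returned(s,t).
Per student: S1:✓  S2:✓  S3:✓  S4:✓
Every student in the restrictor has a witness.

True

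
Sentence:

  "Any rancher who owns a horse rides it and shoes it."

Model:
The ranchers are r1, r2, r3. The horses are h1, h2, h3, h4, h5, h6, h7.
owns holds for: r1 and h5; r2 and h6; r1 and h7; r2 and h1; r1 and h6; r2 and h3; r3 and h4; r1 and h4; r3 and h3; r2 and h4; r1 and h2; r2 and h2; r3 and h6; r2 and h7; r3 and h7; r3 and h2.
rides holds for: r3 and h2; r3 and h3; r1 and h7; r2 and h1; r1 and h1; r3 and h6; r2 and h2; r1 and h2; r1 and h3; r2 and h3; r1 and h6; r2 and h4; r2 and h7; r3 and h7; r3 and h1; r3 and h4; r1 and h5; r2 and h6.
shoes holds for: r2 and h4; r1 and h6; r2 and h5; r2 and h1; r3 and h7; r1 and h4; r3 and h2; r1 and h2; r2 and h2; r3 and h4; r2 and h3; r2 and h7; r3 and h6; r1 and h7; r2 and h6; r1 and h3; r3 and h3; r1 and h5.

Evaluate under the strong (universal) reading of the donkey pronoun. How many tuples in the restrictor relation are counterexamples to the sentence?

"it" takes "a horse" as antecedent — a donkey pronoun bound across the clause boundary.
Strong reading: for every (r,h) with owns(r,h), rides(r,h) ∧ shoes(r,h).
Restrictor pairs: (r1,h2) ✓  (r1,h4) ✗  (r1,h5) ✓  (r1,h6) ✓  (r1,h7) ✓  (r2,h1) ✓  (r2,h2) ✓  (r2,h3) ✓  (r2,h4) ✓  (r2,h6) ✓  (r2,h7) ✓  (r3,h2) ✓  (r3,h3) ✓  (r3,h4) ✓  (r3,h6) ✓  (r3,h7) ✓
Counterexamples (restrictor pairs failing the scope): 1.

1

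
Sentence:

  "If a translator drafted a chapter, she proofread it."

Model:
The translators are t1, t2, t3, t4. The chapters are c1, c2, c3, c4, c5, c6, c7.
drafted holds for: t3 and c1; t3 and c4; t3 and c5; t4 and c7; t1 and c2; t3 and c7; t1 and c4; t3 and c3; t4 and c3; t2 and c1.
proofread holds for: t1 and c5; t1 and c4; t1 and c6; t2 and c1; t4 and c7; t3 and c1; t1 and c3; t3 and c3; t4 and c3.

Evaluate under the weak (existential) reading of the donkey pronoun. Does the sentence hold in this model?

"it" takes "a chapter" as antecedent — a donkey pronoun bound across the clause boundary.
Weak reading: every translator t with some drafted-chapter has at least one drafted-chapter c such that proofread(t,c).
Per translator: t1:✓  t2:✓  t3:✓  t4:✓
Every translator in the restrictor has a witness.

True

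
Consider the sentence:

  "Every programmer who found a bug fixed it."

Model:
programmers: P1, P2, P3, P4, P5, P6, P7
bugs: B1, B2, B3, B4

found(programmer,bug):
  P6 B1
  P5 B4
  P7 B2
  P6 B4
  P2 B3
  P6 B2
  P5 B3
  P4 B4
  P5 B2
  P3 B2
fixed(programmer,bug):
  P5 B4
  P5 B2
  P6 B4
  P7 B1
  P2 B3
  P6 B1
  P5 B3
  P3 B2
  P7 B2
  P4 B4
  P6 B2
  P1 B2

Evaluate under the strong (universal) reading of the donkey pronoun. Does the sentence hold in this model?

True

"it" takes "a bug" as antecedent — a donkey pronoun bound across the clause boundary.
Strong reading: for every (p,b) with found(p,b), fixed(p,b).
Restrictor pairs: (P2,B3) ✓  (P3,B2) ✓  (P4,B4) ✓  (P5,B2) ✓  (P5,B3) ✓  (P5,B4) ✓  (P6,B1) ✓  (P6,B2) ✓  (P6,B4) ✓  (P7,B2) ✓
Every restrictor pair satisfies the scope.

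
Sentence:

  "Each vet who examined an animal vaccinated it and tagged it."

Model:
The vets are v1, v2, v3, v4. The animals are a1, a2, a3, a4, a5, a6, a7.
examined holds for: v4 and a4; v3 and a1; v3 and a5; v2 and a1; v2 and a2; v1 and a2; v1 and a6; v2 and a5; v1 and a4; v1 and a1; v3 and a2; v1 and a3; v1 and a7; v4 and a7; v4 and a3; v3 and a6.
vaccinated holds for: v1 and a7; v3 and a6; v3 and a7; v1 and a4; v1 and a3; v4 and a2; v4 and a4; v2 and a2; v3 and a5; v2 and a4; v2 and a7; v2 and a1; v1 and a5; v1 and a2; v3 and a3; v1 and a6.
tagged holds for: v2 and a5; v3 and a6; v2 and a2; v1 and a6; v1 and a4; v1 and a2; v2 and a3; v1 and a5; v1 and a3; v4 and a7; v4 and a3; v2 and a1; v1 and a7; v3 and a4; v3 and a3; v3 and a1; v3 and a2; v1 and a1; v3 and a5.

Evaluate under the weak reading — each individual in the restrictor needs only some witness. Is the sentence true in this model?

"it" takes "an animal" as antecedent — a donkey pronoun bound across the clause boundary.
Weak reading: every vet v with some examined-animal has at least one examined-animal a such that vaccinated(v,a) ∧ tagged(v,a).
Per vet: v1:✓  v2:✓  v3:✓  v4:✗
v4 has no witness among its examined-animals.

False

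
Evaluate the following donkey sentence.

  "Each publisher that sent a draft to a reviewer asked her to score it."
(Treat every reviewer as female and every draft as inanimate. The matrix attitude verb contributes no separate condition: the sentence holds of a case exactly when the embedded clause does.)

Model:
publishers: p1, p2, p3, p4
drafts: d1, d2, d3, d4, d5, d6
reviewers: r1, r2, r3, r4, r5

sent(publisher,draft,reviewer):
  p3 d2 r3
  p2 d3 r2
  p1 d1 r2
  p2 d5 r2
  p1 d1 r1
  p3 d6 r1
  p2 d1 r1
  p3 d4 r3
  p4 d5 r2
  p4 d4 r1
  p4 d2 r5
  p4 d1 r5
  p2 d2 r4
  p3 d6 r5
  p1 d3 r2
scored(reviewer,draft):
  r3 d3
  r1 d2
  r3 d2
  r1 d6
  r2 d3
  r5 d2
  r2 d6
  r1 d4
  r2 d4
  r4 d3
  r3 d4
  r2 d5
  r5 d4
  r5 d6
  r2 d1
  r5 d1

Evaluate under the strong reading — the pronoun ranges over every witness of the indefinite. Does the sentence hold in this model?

"her" takes "a reviewer" as antecedent and "it" takes "a draft"; both are donkey pronouns co-varying with the restrictor.
Strong reading: for every (p,d,r) with sent(p,d,r), scored(r,d).
Restrictor triples: (p1,d1,r1)→scored(r1,d1) ✗  (p1,d1,r2)→scored(r2,d1) ✓  (p1,d3,r2)→scored(r2,d3) ✓  (p2,d1,r1)→scored(r1,d1) ✗  (p2,d2,r4)→scored(r4,d2) ✗  (p2,d3,r2)→scored(r2,d3) ✓  (p2,d5,r2)→scored(r2,d5) ✓  (p3,d2,r3)→scored(r3,d2) ✓  (p3,d4,r3)→scored(r3,d4) ✓  (p3,d6,r1)→scored(r1,d6) ✓  (p3,d6,r5)→scored(r5,d6) ✓  (p4,d1,r5)→scored(r5,d1) ✓  (p4,d2,r5)→scored(r5,d2) ✓  (p4,d4,r1)→scored(r1,d4) ✓  (p4,d5,r2)→scored(r2,d5) ✓
Counterexample: (p1,d1,r1) — scored(r1,d1) does not hold.

False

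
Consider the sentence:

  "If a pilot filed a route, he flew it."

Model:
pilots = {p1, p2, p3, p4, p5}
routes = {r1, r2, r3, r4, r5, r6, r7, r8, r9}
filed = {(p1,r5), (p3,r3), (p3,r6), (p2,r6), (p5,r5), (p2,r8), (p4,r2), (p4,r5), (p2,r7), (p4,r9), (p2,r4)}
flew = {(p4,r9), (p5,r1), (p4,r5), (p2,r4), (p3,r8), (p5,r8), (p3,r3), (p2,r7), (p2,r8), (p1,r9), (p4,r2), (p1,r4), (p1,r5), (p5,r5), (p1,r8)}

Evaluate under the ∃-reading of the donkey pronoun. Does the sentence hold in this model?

"it" takes "a route" as antecedent — a donkey pronoun bound across the clause boundary.
Weak reading: every pilot p with some filed-route has at least one filed-route r such that flew(p,r).
Per pilot: p1:✓  p2:✓  p3:✓  p4:✓  p5:✓
Every pilot in the restrictor has a witness.

True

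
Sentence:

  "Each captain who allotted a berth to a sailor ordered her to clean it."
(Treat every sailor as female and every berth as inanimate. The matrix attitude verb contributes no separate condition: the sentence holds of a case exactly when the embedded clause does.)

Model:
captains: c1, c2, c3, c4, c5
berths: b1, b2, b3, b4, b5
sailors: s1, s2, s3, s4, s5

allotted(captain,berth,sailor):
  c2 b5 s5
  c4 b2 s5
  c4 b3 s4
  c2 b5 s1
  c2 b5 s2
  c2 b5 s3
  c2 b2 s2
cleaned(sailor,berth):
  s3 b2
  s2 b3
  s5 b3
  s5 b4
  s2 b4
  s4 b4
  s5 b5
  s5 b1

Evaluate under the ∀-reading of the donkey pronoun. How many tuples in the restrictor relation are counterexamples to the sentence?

"her" takes "a sailor" as antecedent and "it" takes "a berth"; both are donkey pronouns co-varying with the restrictor.
Strong reading: for every (c,b,s) with allotted(c,b,s), cleaned(s,b).
Restrictor triples: (c2,b2,s2)→cleaned(s2,b2) ✗  (c2,b5,s1)→cleaned(s1,b5) ✗  (c2,b5,s2)→cleaned(s2,b5) ✗  (c2,b5,s3)→cleaned(s3,b5) ✗  (c2,b5,s5)→cleaned(s5,b5) ✓  (c4,b2,s5)→cleaned(s5,b2) ✗  (c4,b3,s4)→cleaned(s4,b3) ✗
Counterexamples (restrictor triples failing the scope): 6.

6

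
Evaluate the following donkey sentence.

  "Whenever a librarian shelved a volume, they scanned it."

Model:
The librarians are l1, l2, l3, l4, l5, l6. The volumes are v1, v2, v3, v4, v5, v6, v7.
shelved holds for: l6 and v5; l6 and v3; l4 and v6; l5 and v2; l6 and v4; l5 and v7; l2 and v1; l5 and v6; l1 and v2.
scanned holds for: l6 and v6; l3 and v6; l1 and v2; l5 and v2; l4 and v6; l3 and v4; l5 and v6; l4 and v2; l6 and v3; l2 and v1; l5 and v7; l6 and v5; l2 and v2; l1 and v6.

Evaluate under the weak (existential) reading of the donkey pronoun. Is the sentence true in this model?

"it" takes "a volume" as antecedent — a donkey pronoun bound across the clause boundary.
Weak reading: every librarian l with some shelved-volume has at least one shelved-volume v such that scanned(l,v).
Per librarian: l1:✓  l2:✓  l4:✓  l5:✓  l6:✓
Every librarian in the restrictor has a witness.

True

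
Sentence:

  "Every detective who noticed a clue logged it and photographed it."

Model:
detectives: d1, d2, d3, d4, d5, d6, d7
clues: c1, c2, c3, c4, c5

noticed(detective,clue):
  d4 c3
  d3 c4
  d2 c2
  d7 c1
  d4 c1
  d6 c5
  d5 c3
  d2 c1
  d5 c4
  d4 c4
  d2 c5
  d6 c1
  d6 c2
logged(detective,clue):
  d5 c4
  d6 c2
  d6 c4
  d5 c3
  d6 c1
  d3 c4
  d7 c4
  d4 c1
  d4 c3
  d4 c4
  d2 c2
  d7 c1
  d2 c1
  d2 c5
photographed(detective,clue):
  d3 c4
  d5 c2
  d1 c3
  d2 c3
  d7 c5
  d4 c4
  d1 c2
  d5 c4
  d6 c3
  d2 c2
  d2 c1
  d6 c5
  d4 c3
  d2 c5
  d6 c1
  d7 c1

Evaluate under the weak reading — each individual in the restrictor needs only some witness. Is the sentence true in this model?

True

"it" takes "a clue" as antecedent — a donkey pronoun bound across the clause boundary.
Weak reading: every detective d with some noticed-clue has at least one noticed-clue c such that logged(d,c) ∧ photographed(d,c).
Per detective: d2:✓  d3:✓  d4:✓  d5:✓  d6:✓  d7:✓
Every detective in the restrictor has a witness.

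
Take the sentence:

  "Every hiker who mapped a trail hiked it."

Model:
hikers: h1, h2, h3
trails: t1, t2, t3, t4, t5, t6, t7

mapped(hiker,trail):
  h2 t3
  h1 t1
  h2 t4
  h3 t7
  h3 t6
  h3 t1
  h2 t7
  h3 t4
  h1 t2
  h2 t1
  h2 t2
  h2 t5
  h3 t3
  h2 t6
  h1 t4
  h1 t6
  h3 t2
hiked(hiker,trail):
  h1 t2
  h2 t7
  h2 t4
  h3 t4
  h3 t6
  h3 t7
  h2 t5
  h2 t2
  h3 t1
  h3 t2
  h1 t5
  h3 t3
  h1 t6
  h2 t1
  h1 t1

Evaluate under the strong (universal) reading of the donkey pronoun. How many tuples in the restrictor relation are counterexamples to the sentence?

3

"it" takes "a trail" as antecedent — a donkey pronoun bound across the clause boundary.
Strong reading: for every (h,t) with mapped(h,t), hiked(h,t).
Restrictor pairs: (h1,t1) ✓  (h1,t2) ✓  (h1,t4) ✗  (h1,t6) ✓  (h2,t1) ✓  (h2,t2) ✓  (h2,t3) ✗  (h2,t4) ✓  (h2,t5) ✓  (h2,t6) ✗  (h2,t7) ✓  (h3,t1) ✓  (h3,t2) ✓  (h3,t3) ✓  (h3,t4) ✓  (h3,t6) ✓  (h3,t7) ✓
Counterexamples (restrictor pairs failing the scope): 3.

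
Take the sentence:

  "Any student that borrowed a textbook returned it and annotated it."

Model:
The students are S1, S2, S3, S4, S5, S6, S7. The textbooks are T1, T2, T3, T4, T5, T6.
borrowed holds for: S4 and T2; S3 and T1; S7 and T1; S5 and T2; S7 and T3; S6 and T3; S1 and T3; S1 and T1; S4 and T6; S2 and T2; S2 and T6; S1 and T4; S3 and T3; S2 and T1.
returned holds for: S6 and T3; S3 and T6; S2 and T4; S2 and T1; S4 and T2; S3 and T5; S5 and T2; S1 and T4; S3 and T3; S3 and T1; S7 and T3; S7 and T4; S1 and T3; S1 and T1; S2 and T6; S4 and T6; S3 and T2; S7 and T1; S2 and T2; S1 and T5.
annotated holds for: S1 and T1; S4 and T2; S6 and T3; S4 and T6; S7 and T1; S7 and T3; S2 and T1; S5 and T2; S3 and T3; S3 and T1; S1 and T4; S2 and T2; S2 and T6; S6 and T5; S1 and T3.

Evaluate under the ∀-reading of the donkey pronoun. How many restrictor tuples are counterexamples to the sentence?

0

"it" takes "a textbook" as antecedent — a donkey pronoun bound across the clause boundary.
Strong reading: for every (s,t) with borrowed(s,t), returned(s,t) ∧ annotated(s,t).
Restrictor pairs: (S1,T1) ✓  (S1,T3) ✓  (S1,T4) ✓  (S2,T1) ✓  (S2,T2) ✓  (S2,T6) ✓  (S3,T1) ✓  (S3,T3) ✓  (S4,T2) ✓  (S4,T6) ✓  (S5,T2) ✓  (S6,T3) ✓  (S7,T1) ✓  (S7,T3) ✓
Counterexamples (restrictor pairs failing the scope): 0.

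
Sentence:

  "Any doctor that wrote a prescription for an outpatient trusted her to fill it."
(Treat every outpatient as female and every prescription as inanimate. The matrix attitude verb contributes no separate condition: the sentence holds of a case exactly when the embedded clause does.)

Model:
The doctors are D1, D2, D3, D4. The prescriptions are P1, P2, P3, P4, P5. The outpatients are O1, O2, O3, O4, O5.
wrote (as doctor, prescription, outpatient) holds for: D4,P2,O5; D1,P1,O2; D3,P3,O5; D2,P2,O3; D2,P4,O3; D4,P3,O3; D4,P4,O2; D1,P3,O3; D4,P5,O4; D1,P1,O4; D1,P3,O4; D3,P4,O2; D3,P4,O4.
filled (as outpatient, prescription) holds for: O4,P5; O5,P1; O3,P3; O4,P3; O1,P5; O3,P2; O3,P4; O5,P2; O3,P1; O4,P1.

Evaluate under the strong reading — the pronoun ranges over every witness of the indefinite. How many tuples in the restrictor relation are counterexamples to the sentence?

"her" takes "an outpatient" as antecedent and "it" takes "a prescription"; both are donkey pronouns co-varying with the restrictor.
Strong reading: for every (d,p,o) with wrote(d,p,o), filled(o,p).
Restrictor triples: (D1,P1,O2)→filled(O2,P1) ✗  (D1,P1,O4)→filled(O4,P1) ✓  (D1,P3,O3)→filled(O3,P3) ✓  (D1,P3,O4)→filled(O4,P3) ✓  (D2,P2,O3)→filled(O3,P2) ✓  (D2,P4,O3)→filled(O3,P4) ✓  (D3,P3,O5)→filled(O5,P3) ✗  (D3,P4,O2)→filled(O2,P4) ✗  (D3,P4,O4)→filled(O4,P4) ✗  (D4,P2,O5)→filled(O5,P2) ✓  (D4,P3,O3)→filled(O3,P3) ✓  (D4,P4,O2)→filled(O2,P4) ✗  (D4,P5,O4)→filled(O4,P5) ✓
Counterexamples (restrictor triples failing the scope): 5.

5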